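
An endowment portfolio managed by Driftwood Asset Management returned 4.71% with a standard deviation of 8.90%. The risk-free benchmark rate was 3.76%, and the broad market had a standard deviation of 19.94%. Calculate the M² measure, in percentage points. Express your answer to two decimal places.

5.89

Sharpe = (Rp − Rf) / σp = (4.71% − 3.76%) / 8.90% = 0.1067
M² = Rf + Sharpe × σm = 3.76% + 0.1067 × 19.94% = 5.8876%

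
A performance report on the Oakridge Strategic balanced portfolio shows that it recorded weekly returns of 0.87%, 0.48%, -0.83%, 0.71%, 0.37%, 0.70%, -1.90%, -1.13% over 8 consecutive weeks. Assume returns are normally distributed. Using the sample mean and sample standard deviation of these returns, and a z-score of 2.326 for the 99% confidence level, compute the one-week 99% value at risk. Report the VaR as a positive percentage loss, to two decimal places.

Mean return μ = -0.730 / 8 = -0.0913%
Σ(r − μ)² = (0.87 − (-0.0913))² + (0.48 − (-0.0913))² + (-0.83 − (-0.0913))² + … = 7.6275
sample σ = √(7.6275 / 7) = √1.0896 = 1.0438%
VaR = −(μ − z·σ) = −(-0.0913 − 2.326 × 1.0438) = −(-2.5192) = 2.5192%

2.52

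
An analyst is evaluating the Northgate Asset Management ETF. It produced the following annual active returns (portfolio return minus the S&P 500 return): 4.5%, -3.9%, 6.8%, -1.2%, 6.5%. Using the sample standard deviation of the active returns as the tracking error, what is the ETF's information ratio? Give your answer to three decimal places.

Mean return μ = 12.70 / 5 = 2.5400%
Sample σ = √[Σ(r − μ)² / 4] = √[93.1320 / 4] = √23.2830 = 4.8252%
IR = μ / tracking error = 2.5400 / 4.8252 = 0.5264

0.526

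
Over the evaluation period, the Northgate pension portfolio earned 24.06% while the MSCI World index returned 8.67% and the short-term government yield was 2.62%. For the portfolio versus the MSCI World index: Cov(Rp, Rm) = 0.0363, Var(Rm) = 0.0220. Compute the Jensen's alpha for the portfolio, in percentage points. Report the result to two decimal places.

β = Cov / Var = 0.0363 / 0.0220 = 1.6500
E[R] = Rf + β(Rm − Rf) = 2.62% + 1.6500 × (8.67% − 2.62%) = 12.6025%
α = Rp − E[R] = 24.06% − 12.6025% = 11.4575

11.46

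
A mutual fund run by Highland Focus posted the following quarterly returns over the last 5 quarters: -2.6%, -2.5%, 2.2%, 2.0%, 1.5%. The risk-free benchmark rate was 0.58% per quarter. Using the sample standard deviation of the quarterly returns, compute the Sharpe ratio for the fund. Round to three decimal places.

-0.188

r̄ = (-2.6 − 2.5 + 2.2 + 2 + 1.5) / 5 = 0.60 / 5 = 0.1200%
Sample std dev = √[24.0280 / 4] = 2.4509%
Sharpe = (r̄ − rf) / σ = (0.1200 − 0.58) / 2.4509 = -0.4600 / 2.4509 = -0.1877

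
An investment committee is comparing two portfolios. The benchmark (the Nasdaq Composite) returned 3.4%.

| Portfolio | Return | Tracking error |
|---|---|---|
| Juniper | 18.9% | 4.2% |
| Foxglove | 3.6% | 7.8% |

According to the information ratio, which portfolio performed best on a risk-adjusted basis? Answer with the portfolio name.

Juniper

Juniper: IR = (18.9% − 3.4%) / 4.2% = 3.690
Foxglove: IR = (3.6% − 3.4%) / 7.8% = 0.026
Highest: Juniper (3.690).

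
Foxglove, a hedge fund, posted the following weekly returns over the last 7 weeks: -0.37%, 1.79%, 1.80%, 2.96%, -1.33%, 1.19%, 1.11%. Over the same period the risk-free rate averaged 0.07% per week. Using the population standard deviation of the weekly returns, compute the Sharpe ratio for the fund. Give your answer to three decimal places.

r̄ = (-0.37 + 1.79 + 1.8 + 2.96 − 1.33 + 1.19 + 1.11) / 7 = 7.150 / 7 = 1.0214%
Population std dev = √[12.4565 / 7] = 1.3340%
Sharpe = (r̄ − rf) / σ = (1.0214 − 0.07) / 1.3340 = 0.9514 / 1.3340 = 0.7132

0.713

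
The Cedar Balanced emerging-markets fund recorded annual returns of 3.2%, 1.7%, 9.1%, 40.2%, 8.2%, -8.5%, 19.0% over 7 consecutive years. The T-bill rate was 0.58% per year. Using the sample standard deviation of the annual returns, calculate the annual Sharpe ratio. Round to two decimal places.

μ = (3.2 + 1.7 + 9.1 + 40.2 + 8.2 − 8.5 + 19) / 7 = 72.90 / 7 = 10.4143%
Σ(r − μ)² = (3.2 − 10.4143)² + (1.7 − 10.4143)² + … = 1453.2686
sample σ = √(1453.2686 / 6) = √242.2114 = 15.5631%
Sharpe = (μ − rf) / σ = (10.4143 − 0.58) / 15.5631 = 9.8343 / 15.5631 = 0.6319

0.63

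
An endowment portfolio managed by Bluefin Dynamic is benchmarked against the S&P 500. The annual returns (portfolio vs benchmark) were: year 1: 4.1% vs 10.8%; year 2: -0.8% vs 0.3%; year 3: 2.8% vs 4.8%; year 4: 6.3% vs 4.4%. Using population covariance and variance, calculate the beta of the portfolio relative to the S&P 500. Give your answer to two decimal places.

0.40

r̄p = 3.1000%,  r̄m = 5.0750%
Cov = Σ(rp − r̄p)(rm − r̄m) / 4 = 5.5675
Var(rm) = Σ(rm − r̄m)² / 4 = 14.0269
β = Cov / Var = 5.5675 / 14.0269 = 0.3969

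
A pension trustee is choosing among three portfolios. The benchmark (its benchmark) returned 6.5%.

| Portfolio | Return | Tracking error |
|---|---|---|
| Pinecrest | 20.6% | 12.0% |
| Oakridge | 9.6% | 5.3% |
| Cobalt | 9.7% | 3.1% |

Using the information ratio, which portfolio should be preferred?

Pinecrest

Pinecrest: IR = (20.6% − 6.5%) / 12.0% = 1.175
Oakridge: IR = (9.6% − 6.5%) / 5.3% = 0.585
Cobalt: IR = (9.7% − 6.5%) / 3.1% = 1.032
Highest: Pinecrest (1.175).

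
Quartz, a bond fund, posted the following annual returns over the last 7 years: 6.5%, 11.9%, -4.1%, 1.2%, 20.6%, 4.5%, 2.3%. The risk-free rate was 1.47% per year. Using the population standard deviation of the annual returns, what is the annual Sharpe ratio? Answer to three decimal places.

0.625

r̄ = (6.5 + 11.9 − 4.1 + 1.2 + 20.6 + 4.5 + 2.3) / 7 = 42.90 / 7 = 6.1286%
Σ(r − r̄)² = (6.5 − 6.1286)² + (11.9 − 6.1286)² + … = 389.0943
σ = √[389.0943 / 7] = 7.4555%
Sharpe = (r̄ − rf) / σ = (6.1286 − 1.47) / 7.4555 = 4.6586 / 7.4555 = 0.6249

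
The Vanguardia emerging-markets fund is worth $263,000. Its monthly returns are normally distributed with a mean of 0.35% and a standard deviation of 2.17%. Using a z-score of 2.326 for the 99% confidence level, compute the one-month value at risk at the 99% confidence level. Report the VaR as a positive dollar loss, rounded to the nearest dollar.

$12,354

Return at the 99% tail: μ − z·σ = 0.35% − 2.326 × 2.17% = 0.35 − 5.04742 = -4.69742%
VaR = −(-4.69742%) × $263,000 = 4.69742% × $263,000 = $12,354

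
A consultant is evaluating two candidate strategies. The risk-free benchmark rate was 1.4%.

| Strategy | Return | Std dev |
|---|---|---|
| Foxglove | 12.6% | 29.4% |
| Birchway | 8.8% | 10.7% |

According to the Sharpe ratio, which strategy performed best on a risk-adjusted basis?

Foxglove: Sharpe ratio = (12.6% − 1.4%) / 29.4% = 0.381
Birchway: Sharpe ratio = (8.8% − 1.4%) / 10.7% = 0.692
Highest: Birchway (0.692).

Birchway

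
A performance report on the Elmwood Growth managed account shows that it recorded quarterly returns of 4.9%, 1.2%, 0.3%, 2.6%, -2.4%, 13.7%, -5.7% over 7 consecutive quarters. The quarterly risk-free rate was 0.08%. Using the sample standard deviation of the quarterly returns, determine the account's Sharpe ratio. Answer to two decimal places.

0.33

Mean return μ = 14.60 / 7 = 2.0857%
Sample std dev = √[227.7886 / 6] = 6.1616%
Sharpe = (μ − rf) / σ = (2.0857 − 0.08) / 6.1616 = 2.0057 / 6.1616 = 0.3255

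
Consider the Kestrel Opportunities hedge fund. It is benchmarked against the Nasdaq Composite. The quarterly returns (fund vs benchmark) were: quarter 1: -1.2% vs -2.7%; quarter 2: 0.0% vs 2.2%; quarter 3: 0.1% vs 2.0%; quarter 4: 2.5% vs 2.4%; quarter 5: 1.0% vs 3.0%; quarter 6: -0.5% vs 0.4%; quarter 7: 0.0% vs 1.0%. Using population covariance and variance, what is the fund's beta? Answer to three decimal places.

0.450

r̄p = 0.2714%,  r̄m = 1.1857%
Cov = Σ(rp − r̄p)(rm − r̄m) / 7 = 1.4267
Var(rm) = Σ(rm − r̄m)² / 7 = 3.1727
β = Cov / Var = 1.4267 / 3.1727 = 0.4497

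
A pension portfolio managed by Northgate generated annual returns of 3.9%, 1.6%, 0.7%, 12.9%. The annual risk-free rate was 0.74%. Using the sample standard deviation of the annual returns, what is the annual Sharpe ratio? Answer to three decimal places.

0.723

Mean return r̄ = 19.10 / 4 = 4.7750%
Sample std dev = √[93.4675 / 3] = 5.5817%
Sharpe = (r̄ − rf) / σ = (4.7750 − 0.74) / 5.5817 = 4.0350 / 5.5817 = 0.7229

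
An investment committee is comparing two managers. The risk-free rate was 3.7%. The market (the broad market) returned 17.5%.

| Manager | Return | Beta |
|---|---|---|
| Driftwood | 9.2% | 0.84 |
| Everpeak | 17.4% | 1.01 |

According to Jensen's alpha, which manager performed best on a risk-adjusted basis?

Driftwood: α = 9.2% − [3.7% + 0.84 × (17.5% − 3.7%)] = -6.092
Everpeak: α = 17.4% − [3.7% + 1.01 × (17.5% − 3.7%)] = -0.238
Highest: Everpeak (-0.238).

Everpeak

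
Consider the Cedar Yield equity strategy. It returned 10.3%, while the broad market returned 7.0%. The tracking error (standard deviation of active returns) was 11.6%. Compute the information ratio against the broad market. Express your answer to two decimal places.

IR = (Rp − Rb) / TE = (10.3% − 7.0%) / 11.6% = 3.30% / 11.6% = 0.2845

0.28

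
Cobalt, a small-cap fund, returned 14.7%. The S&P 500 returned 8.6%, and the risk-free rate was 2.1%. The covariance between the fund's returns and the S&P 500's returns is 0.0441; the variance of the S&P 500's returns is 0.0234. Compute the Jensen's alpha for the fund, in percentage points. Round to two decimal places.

β = Cov / Var = 0.0441 / 0.0234 = 1.8846
E[R] = Rf + β(Rm − Rf) = 2.1% + 1.8846 × (8.6% − 2.1%) = 14.3499%
α = Rp − E[R] = 14.7% − 14.3499% = 0.3501

0.35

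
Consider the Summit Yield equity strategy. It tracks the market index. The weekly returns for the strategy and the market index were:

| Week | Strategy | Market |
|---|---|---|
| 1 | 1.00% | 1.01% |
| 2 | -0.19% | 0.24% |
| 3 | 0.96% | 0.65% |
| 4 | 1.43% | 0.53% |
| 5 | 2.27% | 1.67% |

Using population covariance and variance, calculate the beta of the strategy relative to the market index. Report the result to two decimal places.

1.37

r̄p = 1.0940%,  r̄m = 0.8200%
Cov = Σ(rp − r̄p)(rm − r̄m) / 5 = 0.3304
Var(rm) = Σ(rm − r̄m)² / 5 = 0.2416
β = Cov / Var = 0.3304 / 0.2416 = 1.3675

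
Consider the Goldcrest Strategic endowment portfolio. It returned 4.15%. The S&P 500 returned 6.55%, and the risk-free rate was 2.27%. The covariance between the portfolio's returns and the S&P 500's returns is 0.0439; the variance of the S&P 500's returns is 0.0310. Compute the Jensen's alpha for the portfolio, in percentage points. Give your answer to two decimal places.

-4.18

β = Cov / Var = 0.0439 / 0.0310 = 1.4161
E[R] = Rf + β(Rm − Rf) = 2.27% + 1.4161 × (6.55% − 2.27%) = 8.3309%
α = Rp − E[R] = 4.15% − 8.3309% = -4.1809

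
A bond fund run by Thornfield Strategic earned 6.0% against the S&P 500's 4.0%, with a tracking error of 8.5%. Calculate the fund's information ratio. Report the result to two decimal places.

0.24

IR = (Rp − Rb) / TE = (6.0% − 4.0%) / 8.5% = 2.00% / 8.5% = 0.2353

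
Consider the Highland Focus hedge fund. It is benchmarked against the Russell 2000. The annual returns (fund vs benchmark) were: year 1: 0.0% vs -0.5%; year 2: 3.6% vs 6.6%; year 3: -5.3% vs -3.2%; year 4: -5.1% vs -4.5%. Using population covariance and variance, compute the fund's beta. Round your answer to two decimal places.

0.83

r̄p = -1.7000%,  r̄m = -0.4000%
Cov = Σ(rp − r̄p)(rm − r̄m) / 4 = 15.2375
Var(rm) = Σ(rm − r̄m)² / 4 = 18.4150
β = Cov / Var = 15.2375 / 18.4150 = 0.8275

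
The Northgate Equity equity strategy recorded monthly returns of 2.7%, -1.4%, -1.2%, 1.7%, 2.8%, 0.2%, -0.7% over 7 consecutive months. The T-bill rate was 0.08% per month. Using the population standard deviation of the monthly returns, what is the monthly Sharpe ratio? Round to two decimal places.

0.30

Mean return μ = 4.10 / 7 = 0.5857%
Population std dev = √[19.5486 / 7] = 1.6711%
Sharpe = (μ − rf) / σ = (0.5857 − 0.08) / 1.6711 = 0.5057 / 1.6711 = 0.3026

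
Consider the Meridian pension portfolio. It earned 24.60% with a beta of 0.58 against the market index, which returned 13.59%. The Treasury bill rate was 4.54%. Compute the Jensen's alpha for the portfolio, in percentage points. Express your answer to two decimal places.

CAPM expected return = Rf + β(Rm − Rf) = 4.54% + 0.58 × (13.59% − 4.54%) = 4.54 + 0.58 × 9.05 = 9.7890%
Jensen's α = Rp − E[R] = 24.60% − 9.7890% = 14.8110

14.81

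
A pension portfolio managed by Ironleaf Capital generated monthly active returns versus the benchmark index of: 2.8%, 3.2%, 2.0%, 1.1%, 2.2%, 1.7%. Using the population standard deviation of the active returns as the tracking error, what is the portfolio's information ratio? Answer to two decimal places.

μ = (2.8 + 3.2 + 2 + 1.1 + 2.2 + 1.7) / 6 = 13.00 / 6 = 2.1667%
Σ(r − μ)² = (2.8 − 2.1667)² + (3.2 − 2.1667)² + … = 2.8533
population σ = √(2.8533 / 6) = √0.4756 = 0.6896%
IR = μ / tracking error = 2.1667 / 0.6896 = 3.1420

3.14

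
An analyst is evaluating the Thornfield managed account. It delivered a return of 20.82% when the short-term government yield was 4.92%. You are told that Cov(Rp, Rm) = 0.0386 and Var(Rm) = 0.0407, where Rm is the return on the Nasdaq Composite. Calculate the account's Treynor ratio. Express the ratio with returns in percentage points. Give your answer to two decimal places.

16.77

β = Cov / Var = 0.0386 / 0.0407 = 0.9484
Treynor = (Rp − Rf) / β = (20.82% − 4.92%) / 0.9484 = 15.90 / 0.9484 = 16.7651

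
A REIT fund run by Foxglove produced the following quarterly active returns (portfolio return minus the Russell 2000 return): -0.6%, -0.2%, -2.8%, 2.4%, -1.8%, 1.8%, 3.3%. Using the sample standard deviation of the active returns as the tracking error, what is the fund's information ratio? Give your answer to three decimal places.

r̄ = (-0.6 − 0.2 − 2.8 + 2.4 − 1.8 + 1.8 + 3.3) / 7 = 2.10 / 7 = 0.3000%
Sample σ = √[Σ(r − r̄)² / 6] = √[30.7400 / 6] = √5.1233 = 2.2635%
IR = r̄ / tracking error = 0.3000 / 2.2635 = 0.1325

0.133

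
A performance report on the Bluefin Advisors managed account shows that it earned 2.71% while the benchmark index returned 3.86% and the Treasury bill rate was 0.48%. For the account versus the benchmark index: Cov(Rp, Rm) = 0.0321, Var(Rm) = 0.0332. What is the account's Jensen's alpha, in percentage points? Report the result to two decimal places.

-1.04

β = Cov / Var = 0.0321 / 0.0332 = 0.9669
E[R] = Rf + β(Rm − Rf) = 0.48% + 0.9669 × (3.86% − 0.48%) = 3.7481%
α = Rp − E[R] = 2.71% − 3.7481% = -1.0381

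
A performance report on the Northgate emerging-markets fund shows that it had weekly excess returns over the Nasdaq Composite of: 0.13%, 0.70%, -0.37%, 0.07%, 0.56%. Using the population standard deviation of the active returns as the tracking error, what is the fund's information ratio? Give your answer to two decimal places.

0.57

r̄ = (0.13 + 0.7 − 0.37 + 0.07 + 0.56) / 5 = 1.090 / 5 = 0.2180%
Σ(r − r̄)² = (0.13 − 0.2180)² + (0.7 − 0.2180)² + … = 0.7247
σ = √[0.7247 / 5] = 0.3807%
IR = r̄ / tracking error = 0.2180 / 0.3807 = 0.5726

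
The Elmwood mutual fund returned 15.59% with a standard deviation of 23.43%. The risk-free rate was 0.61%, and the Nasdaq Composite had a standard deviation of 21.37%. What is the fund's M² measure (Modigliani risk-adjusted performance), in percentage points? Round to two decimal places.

Sharpe = (Rp − Rf) / σp = (15.59% − 0.61%) / 23.43% = 0.6394
M² = Rf + Sharpe × σm = 0.61% + 0.6394 × 21.37% = 14.2740%

14.27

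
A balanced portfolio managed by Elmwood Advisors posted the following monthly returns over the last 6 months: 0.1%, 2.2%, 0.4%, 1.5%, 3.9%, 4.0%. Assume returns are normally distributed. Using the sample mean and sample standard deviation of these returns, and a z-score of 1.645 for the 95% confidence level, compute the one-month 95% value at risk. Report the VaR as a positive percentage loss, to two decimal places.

0.74

r̄ = (0.1 + 2.2 + 0.4 + 1.5 + 3.9 + 4) / 6 = 2.0167%
Sample std dev = √[14.0683 / 5] = 1.6774%
VaR = −(r̄ − z·σ) = −(2.0167 − 1.645 × 1.6774) = −(-0.7426) = 0.7426%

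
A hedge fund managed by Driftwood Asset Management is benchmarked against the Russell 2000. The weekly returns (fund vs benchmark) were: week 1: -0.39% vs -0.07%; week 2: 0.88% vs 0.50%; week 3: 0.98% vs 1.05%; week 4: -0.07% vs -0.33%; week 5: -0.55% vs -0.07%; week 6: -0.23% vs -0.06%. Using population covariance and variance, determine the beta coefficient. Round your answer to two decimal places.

r̄p = 0.1033%,  r̄m = 0.1700%
Cov = Σ(rp − r̄p)(rm − r̄m) / 6 = 0.2444
Var(rm) = Σ(rm − r̄m)² / 6 = 0.2169
β = Cov / Var = 0.2444 / 0.2169 = 1.1268

1.13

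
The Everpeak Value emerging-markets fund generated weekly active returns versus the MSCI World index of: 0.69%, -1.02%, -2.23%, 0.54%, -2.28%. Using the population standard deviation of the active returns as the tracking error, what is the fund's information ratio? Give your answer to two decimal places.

-0.67

μ = (0.69 − 1.02 − 2.23 + 0.54 − 2.28) / 5 = -4.300 / 5 = -0.8600%
Population σ = √[Σ(r − μ)² / 5] = √[8.2814 / 5] = √1.6563 = 1.2870%
IR = μ / tracking error = -0.8600 / 1.2870 = -0.6682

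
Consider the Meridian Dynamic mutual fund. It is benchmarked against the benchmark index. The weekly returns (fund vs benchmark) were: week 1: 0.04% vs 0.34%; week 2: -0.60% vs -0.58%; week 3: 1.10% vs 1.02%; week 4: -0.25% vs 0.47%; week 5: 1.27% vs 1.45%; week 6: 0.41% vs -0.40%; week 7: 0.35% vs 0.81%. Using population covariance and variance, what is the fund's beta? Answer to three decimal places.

r̄p = 0.3314%,  r̄m = 0.4443%
Cov = Σ(rp − r̄p)(rm − r̄m) / 7 = 0.3281
Var(rm) = Σ(rm − r̄m)² / 7 = 0.4643
β = Cov / Var = 0.3281 / 0.4643 = 0.7067

0.707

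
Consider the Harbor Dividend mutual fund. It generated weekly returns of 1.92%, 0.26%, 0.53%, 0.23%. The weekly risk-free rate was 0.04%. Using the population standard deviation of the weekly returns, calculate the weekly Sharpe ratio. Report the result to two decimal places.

μ = (1.92 + 0.26 + 0.53 + 0.23) / 4 = 2.940 / 4 = 0.7350%
Σ(r − μ)² = (1.92 − 0.7350)² + (0.26 − 0.7350)² + (0.53 − 0.7350)² + … = 1.9269
σ = √[1.9269 / 4] = 0.6941%
Sharpe = (μ − rf) / σ = (0.7350 − 0.04) / 0.6941 = 0.6950 / 0.6941 = 1.0013

1.00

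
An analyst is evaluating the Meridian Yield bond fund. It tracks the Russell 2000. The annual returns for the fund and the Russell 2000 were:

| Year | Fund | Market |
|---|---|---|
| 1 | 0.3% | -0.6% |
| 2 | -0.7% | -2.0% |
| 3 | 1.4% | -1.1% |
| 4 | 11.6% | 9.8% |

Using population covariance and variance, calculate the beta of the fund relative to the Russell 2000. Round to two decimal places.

1.02

r̄p = 3.1500%,  r̄m = 1.5250%
Cov = Σ(rp − r̄p)(rm − r̄m) / 4 = 23.5363
Var(rm) = Σ(rm − r̄m)² / 4 = 23.0769
β = Cov / Var = 23.5363 / 23.0769 = 1.0199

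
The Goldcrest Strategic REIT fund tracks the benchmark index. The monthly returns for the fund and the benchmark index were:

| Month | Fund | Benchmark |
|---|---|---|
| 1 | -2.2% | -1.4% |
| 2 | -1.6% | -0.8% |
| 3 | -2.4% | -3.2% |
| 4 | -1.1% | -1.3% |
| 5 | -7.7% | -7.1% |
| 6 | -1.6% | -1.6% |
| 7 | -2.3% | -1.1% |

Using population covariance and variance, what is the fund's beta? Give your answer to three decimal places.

0.962

r̄p = -2.7000%,  r̄m = -2.3571%
Cov = Σ(rp − r̄p)(rm − r̄m) / 7 = 4.0971
Var(rm) = Σ(rm − r̄m)² / 7 = 4.2596
β = Cov / Var = 4.0971 / 4.2596 = 0.9619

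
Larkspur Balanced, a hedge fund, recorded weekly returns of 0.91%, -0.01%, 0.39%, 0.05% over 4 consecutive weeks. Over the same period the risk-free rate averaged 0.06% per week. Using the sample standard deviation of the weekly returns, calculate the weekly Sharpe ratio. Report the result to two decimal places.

Mean return r̄ = 1.340 / 4 = 0.3350%
Sample σ = √[Σ(r − r̄)² / 3] = √[0.5339 / 3] = √0.1780 = 0.4219%
Sharpe = (r̄ − rf) / σ = (0.3350 − 0.06) / 0.4219 = 0.2750 / 0.4219 = 0.6518

0.65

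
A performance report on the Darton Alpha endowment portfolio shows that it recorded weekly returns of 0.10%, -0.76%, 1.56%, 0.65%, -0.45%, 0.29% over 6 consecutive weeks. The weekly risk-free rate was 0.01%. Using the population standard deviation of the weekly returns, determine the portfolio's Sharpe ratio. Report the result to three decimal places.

r̄ = (0.1 − 0.76 + 1.56 + 0.65 − 0.45 + 0.29) / 6 = 1.390 / 6 = 0.2317%
Σ(r − r̄)² = 3.4083; population σ = √(3.4083/6) = 0.7537%
Sharpe = (r̄ − rf) / σ = (0.2317 − 0.01) / 0.7537 = 0.2217 / 0.7537 = 0.2941

0.294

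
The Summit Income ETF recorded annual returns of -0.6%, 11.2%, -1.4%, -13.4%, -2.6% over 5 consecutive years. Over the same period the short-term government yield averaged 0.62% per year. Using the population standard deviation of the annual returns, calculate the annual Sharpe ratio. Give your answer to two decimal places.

r̄ = (-0.6 + 11.2 − 1.4 − 13.4 − 2.6) / 5 = -1.3600%
Population σ = √[Σ(r − r̄)² / 5] = √[304.8320 / 5] = √60.9664 = 7.8081%
Sharpe = (r̄ − rf) / σ = (-1.3600 − 0.62) / 7.8081 = -1.9800 / 7.8081 = -0.2536

-0.25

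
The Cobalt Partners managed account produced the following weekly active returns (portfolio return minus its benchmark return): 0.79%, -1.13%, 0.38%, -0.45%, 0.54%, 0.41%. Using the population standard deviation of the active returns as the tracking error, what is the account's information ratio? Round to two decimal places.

0.14

r̄ = (0.79 − 1.13 + 0.38 − 0.45 + 0.54 + 0.41) / 6 = 0.0900%
Σ(r − r̄)² = (0.79 − 0.0900)² + (-1.13 − 0.0900)² + … = 2.6590
population σ = √(2.6590 / 6) = √0.4432 = 0.6657%
IR = r̄ / tracking error = 0.0900 / 0.6657 = 0.1352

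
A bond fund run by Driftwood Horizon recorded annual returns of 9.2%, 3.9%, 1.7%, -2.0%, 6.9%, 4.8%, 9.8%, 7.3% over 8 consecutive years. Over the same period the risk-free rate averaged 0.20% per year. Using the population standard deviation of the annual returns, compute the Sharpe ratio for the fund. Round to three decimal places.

r̄ = (9.2 + 3.9 + 1.7 − 2 + 6.9 + 4.8 + 9.8 + 7.3) / 8 = 41.60 / 8 = 5.2000%
Population σ = √[Σ(r − r̄)² / 8] = √[110.4000 / 8] = √13.8000 = 3.7148%
Sharpe = (r̄ − rf) / σ = (5.2000 − 0.2) / 3.7148 = 5.0000 / 3.7148 = 1.3460

1.346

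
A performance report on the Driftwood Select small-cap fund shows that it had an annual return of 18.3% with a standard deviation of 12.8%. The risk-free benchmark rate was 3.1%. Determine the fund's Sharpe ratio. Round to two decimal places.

Sharpe = (Rp − Rf) / σp = (18.3% − 3.1%) / 12.8% = 15.20% / 12.8% = 1.1875

1.19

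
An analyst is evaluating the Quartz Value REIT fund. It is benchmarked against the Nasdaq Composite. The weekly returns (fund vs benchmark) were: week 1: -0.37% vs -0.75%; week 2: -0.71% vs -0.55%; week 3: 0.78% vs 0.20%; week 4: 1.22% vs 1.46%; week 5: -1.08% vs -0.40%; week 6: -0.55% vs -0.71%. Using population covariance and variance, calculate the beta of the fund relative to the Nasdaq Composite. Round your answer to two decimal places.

0.93

r̄p = -0.1183%,  r̄m = -0.1250%
Cov = Σ(rp − r̄p)(rm − r̄m) / 6 = 0.5565
Var(rm) = Σ(rm − r̄m)² / 6 = 0.6012
β = Cov / Var = 0.5565 / 0.6012 = 0.9256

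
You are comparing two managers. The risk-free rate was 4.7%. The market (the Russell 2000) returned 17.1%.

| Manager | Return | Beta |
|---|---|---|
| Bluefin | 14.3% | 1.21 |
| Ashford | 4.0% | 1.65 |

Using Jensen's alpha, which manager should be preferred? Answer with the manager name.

Bluefin

Bluefin: α = 14.3% − [4.7% + 1.21 × (17.1% − 4.7%)] = -5.404
Ashford: α = 4.0% − [4.7% + 1.65 × (17.1% − 4.7%)] = -21.160
Highest: Bluefin (-5.404).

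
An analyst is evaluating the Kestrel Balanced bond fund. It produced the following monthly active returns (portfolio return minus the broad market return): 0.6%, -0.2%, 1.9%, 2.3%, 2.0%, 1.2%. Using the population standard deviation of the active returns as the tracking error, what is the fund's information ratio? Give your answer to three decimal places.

Mean return μ = 7.80 / 6 = 1.3000%
Σ(r − μ)² = (0.6 − 1.3000)² + (-0.2 − 1.3000)² + (1.9 − 1.3000)² + … = 4.6000
σ = √[4.6000 / 6] = 0.8756%
IR = μ / tracking error = 1.3000 / 0.8756 = 1.4847

1.485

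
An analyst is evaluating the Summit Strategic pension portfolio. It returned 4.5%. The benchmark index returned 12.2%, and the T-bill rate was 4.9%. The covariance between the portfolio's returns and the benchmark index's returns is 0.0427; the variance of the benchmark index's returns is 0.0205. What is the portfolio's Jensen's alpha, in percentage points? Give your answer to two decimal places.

-15.61

β = Cov / Var = 0.0427 / 0.0205 = 2.0829
E[R] = Rf + β(Rm − Rf) = 4.9% + 2.0829 × (12.2% − 4.9%) = 20.1052%
α = Rp − E[R] = 4.5% − 20.1052% = -15.6052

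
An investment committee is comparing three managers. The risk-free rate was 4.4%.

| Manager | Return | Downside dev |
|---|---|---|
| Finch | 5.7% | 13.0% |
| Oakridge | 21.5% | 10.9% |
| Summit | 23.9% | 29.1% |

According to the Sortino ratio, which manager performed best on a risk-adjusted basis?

Oakridge

Finch: Sortino ratio = (5.7% − 4.4%) / 13.0% = 0.100
Oakridge: Sortino ratio = (21.5% − 4.4%) / 10.9% = 1.569
Summit: Sortino ratio = (23.9% − 4.4%) / 29.1% = 0.670
Highest: Oakridge (1.569).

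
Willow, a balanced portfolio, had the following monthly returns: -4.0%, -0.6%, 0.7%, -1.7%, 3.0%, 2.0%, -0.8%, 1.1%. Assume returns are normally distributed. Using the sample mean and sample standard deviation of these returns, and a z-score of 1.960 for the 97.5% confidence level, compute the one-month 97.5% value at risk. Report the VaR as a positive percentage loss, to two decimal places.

r̄ = (-4 − 0.6 + 0.7 − 1.7 + 3 + 2 − 0.8 + 1.1) / 8 = -0.30 / 8 = -0.0375%
Σ(r − r̄)² = 34.5788; sample σ = √(34.5788/7) = 2.2226%
VaR = −(r̄ − z·σ) = −(-0.0375 − 1.960 × 2.2226) = −(-4.3938) = 4.3938%

4.39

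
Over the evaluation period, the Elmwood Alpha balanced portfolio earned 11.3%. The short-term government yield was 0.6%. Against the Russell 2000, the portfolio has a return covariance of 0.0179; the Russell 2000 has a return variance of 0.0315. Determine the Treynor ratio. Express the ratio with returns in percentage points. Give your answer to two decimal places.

β = Cov / Var = 0.0179 / 0.0315 = 0.5683
Treynor = (Rp − Rf) / β = (11.3% − 0.6%) / 0.5683 = 10.70 / 0.5683 = 18.8281

18.83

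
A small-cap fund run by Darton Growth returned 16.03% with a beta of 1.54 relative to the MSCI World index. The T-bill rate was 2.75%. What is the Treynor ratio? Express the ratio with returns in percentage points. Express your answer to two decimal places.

8.62

Treynor = (Rp − Rf) / β = (16.03% − 2.75%) / 1.54 = 13.28 / 1.54 = 8.6234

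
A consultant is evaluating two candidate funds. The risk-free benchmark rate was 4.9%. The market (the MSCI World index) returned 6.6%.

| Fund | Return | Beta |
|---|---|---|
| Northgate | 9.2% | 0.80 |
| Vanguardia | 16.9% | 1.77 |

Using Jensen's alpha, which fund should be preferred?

Vanguardia

Northgate: α = 9.2% − [4.9% + 0.80 × (6.6% − 4.9%)] = 2.940
Vanguardia: α = 16.9% − [4.9% + 1.77 × (6.6% − 4.9%)] = 8.991
Highest: Vanguardia (8.991).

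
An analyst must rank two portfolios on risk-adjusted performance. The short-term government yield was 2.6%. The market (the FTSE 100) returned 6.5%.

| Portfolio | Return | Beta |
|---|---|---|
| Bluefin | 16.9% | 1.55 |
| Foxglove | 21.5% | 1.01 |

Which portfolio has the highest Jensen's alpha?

Foxglove

Bluefin: α = 16.9% − [2.6% + 1.55 × (6.5% − 2.6%)] = 8.255
Foxglove: α = 21.5% − [2.6% + 1.01 × (6.5% − 2.6%)] = 14.961
Highest: Foxglove (14.961).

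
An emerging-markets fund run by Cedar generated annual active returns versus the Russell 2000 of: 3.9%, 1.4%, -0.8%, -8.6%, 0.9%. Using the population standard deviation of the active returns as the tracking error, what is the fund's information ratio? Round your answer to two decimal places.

-0.15

μ = (3.9 + 1.4 − 0.8 − 8.6 + 0.9) / 5 = -0.6400%
Σ(r − μ)² = (3.9 − (-0.6400))² + (1.4 − (-0.6400))² + … = 90.5320
population σ = √(90.5320 / 5) = √18.1064 = 4.2552%
IR = μ / tracking error = -0.6400 / 4.2552 = -0.1504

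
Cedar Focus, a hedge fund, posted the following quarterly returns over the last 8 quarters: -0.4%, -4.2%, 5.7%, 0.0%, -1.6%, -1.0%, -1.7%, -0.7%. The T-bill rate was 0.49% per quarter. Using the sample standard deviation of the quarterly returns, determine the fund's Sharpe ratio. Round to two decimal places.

-0.35

Mean return r̄ = -3.90 / 8 = -0.4875%
Σ(r − r̄)² = 55.3288; sample σ = √(55.3288/7) = 2.8114%
Sharpe = (r̄ − rf) / σ = (-0.4875 − 0.49) / 2.8114 = -0.9775 / 2.8114 = -0.3477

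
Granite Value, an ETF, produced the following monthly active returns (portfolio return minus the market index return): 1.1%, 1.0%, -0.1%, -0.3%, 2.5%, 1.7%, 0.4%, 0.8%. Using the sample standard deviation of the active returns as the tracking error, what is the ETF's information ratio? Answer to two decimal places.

r̄ = (1.1 + 1 − 0.1 − 0.3 + 2.5 + 1.7 + 0.4 + 0.8) / 8 = 0.8875%
Sample std dev = √[5.9488 / 7] = 0.9219%
IR = r̄ / tracking error = 0.8875 / 0.9219 = 0.9627

0.96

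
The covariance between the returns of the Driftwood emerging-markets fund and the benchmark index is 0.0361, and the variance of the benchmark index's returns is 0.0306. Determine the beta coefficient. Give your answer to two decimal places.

1.18

β = Cov(Rp, Rm) / Var(Rm) = 0.0361 / 0.0306 = 1.1797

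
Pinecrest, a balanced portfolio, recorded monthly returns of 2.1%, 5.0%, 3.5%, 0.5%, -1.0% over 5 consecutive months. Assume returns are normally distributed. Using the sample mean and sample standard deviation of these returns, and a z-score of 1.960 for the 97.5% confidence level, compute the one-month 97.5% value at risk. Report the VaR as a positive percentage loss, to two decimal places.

2.63

r̄ = (2.1 + 5 + 3.5 + 0.5 − 1) / 5 = 10.10 / 5 = 2.0200%
Sample σ = √[Σ(r − r̄)² / 4] = √[22.5080 / 4] = √5.6270 = 2.3721%
VaR = −(r̄ − z·σ) = −(2.0200 − 1.960 × 2.3721) = −(-2.6293) = 2.6293%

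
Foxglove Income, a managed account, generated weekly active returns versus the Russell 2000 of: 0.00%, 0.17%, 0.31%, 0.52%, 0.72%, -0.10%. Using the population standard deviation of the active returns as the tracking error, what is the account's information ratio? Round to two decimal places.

μ = (0 + 0.17 + 0.31 + 0.52 + 0.72 − 0.1) / 6 = 1.620 / 6 = 0.2700%
Σ(r − μ)² = (0 − 0.2700)² + (0.17 − 0.2700)² + (0.31 − 0.2700)² + … = 0.4864
σ = √[0.4864 / 6] = 0.2847%
IR = μ / tracking error = 0.2700 / 0.2847 = 0.9484

0.95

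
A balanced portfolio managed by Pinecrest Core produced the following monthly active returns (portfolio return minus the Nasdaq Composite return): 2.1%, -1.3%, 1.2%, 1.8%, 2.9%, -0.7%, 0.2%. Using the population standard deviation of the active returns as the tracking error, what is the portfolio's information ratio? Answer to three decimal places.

Mean return r̄ = 6.20 / 7 = 0.8857%
Σ(r − r̄)² = (2.1 − 0.8857)² + (-1.3 − 0.8857)² + … = 14.2286
σ = √[14.2286 / 7] = 1.4257%
IR = r̄ / tracking error = 0.8857 / 1.4257 = 0.6212

0.621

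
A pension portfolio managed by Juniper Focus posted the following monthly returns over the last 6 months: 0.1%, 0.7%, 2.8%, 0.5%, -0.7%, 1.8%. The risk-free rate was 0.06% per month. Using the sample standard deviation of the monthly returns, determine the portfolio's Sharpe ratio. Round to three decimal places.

0.645

μ = (0.1 + 0.7 + 2.8 + 0.5 − 0.7 + 1.8) / 6 = 0.8667%
Sample σ = √[Σ(r − μ)² / 5] = √[7.8133 / 5] = √1.5627 = 1.2501%
Sharpe = (μ − rf) / σ = (0.8667 − 0.06) / 1.2501 = 0.8067 / 1.2501 = 0.6453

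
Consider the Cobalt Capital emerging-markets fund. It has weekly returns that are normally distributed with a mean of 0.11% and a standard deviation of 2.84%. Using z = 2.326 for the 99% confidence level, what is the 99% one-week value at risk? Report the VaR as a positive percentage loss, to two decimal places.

VaR (as % loss) = −(μ − z·σ) = −(0.11% − 2.326 × 2.84%) = −(-6.49584%) = 6.49584%

6.50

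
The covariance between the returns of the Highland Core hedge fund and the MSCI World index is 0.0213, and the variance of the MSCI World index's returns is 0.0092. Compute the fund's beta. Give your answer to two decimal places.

β = Cov(Rp, Rm) / Var(Rm) = 0.0213 / 0.0092 = 2.3152

2.32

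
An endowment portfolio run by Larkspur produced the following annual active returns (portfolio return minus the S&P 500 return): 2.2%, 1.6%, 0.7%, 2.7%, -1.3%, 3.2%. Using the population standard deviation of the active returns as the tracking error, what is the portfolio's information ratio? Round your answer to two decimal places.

μ = (2.2 + 1.6 + 0.7 + 2.7 − 1.3 + 3.2) / 6 = 1.5167%
Σ(r − μ)² = (2.2 − 1.5167)² + (1.6 − 1.5167)² + (0.7 − 1.5167)² + … = 13.3083
σ = √[13.3083 / 6] = 1.4893%
IR = μ / tracking error = 1.5167 / 1.4893 = 1.0184

1.02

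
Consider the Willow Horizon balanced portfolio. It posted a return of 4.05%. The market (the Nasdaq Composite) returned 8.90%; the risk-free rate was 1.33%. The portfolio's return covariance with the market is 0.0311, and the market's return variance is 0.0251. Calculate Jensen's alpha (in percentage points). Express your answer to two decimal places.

β = Cov / Var = 0.0311 / 0.0251 = 1.2390
E[R] = Rf + β(Rm − Rf) = 1.33% + 1.2390 × (8.90% − 1.33%) = 10.7092%
α = Rp − E[R] = 4.05% − 10.7092% = -6.6592

-6.66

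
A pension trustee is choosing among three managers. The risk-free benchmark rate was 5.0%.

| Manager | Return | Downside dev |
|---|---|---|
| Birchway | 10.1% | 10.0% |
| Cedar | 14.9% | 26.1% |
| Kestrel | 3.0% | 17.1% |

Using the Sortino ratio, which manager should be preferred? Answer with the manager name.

Birchway

Birchway: Sortino ratio = (10.1% − 5.0%) / 10.0% = 0.510
Cedar: Sortino ratio = (14.9% − 5.0%) / 26.1% = 0.379
Kestrel: Sortino ratio = (3.0% − 5.0%) / 17.1% = -0.117
Highest: Birchway (0.510).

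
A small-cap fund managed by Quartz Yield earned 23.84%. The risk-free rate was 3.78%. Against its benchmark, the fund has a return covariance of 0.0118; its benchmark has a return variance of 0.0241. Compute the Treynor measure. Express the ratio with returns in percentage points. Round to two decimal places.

40.97

β = Cov / Var = 0.0118 / 0.0241 = 0.4896
Treynor = (Rp − Rf) / β = (23.84% − 3.78%) / 0.4896 = 20.06 / 0.4896 = 40.9722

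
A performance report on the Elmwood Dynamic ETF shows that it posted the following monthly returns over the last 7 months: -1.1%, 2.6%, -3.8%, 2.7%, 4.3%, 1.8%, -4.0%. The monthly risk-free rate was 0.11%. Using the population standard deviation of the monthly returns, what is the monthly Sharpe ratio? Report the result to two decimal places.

μ = (-1.1 + 2.6 − 3.8 + 2.7 + 4.3 + 1.8 − 4) / 7 = 0.3571%
Population σ = √[Σ(r − μ)² / 7] = √[66.5371 / 7] = √9.5053 = 3.0831%
Sharpe = (μ − rf) / σ = (0.3571 − 0.11) / 3.0831 = 0.2471 / 3.0831 = 0.0801

0.08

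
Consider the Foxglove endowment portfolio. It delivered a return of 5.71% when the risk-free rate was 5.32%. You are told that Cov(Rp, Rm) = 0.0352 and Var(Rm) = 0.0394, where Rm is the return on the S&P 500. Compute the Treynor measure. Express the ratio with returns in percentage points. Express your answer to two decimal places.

0.44

β = Cov / Var = 0.0352 / 0.0394 = 0.8934
Treynor = (Rp − Rf) / β = (5.71% − 5.32%) / 0.8934 = 0.39 / 0.8934 = 0.4365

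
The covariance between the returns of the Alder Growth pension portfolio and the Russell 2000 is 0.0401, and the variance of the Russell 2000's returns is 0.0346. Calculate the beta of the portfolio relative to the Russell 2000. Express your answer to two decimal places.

1.16

β = Cov(Rp, Rm) / Var(Rm) = 0.0401 / 0.0346 = 1.1590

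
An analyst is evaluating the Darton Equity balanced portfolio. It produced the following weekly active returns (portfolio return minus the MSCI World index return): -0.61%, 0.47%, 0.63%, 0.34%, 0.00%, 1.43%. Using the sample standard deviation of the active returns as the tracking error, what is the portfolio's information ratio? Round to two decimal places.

0.56

Mean return r̄ = 2.260 / 6 = 0.3767%
Sample σ = √[Σ(r − r̄)² / 5] = √[2.2991 / 5] = √0.4598 = 0.6781%
IR = r̄ / tracking error = 0.3767 / 0.6781 = 0.5555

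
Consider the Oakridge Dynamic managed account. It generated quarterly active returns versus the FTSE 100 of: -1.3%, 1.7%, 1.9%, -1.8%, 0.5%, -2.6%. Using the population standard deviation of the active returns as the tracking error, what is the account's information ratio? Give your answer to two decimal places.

-0.15

r̄ = (-1.3 + 1.7 + 1.9 − 1.8 + 0.5 − 2.6) / 6 = -1.60 / 6 = -0.2667%
Population std dev = √[18.0133 / 6] = 1.7327%
IR = r̄ / tracking error = -0.2667 / 1.7327 = -0.1539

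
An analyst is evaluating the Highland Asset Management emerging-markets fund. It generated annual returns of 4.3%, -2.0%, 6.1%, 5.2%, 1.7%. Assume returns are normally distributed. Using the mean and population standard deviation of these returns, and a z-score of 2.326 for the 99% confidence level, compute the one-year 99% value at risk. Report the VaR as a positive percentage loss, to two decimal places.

3.75

Mean return r̄ = 15.30 / 5 = 3.0600%
Σ(r − r̄)² = (4.3 − 3.0600)² + (-2 − 3.0600)² + (6.1 − 3.0600)² + … = 42.8120
σ = √[42.8120 / 5] = 2.9262%
VaR = −(r̄ − z·σ) = −(3.0600 − 2.326 × 2.9262) = −(-3.7463) = 3.7463%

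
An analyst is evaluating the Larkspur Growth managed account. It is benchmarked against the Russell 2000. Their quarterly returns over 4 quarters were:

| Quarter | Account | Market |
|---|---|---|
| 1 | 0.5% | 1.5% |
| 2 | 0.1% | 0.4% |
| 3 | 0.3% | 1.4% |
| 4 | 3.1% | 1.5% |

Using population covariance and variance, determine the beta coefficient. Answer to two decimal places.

1.23

r̄p = 1.0000%,  r̄m = 1.2000%
Cov = Σ(rp − r̄p)(rm − r̄m) / 4 = 0.2650
Var(rm) = Σ(rm − r̄m)² / 4 = 0.2150
β = Cov / Var = 0.2650 / 0.2150 = 1.2326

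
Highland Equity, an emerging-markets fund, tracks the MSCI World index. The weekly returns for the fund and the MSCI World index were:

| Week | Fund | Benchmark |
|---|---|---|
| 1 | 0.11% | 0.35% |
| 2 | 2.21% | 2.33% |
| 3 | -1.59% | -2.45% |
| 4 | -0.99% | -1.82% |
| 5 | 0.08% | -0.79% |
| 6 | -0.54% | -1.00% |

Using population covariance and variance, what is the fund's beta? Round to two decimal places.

r̄p = -0.1200%,  r̄m = -0.5633%
Cov = Σ(rp − r̄p)(rm − r̄m) / 6 = 1.8261
Var(rm) = Σ(rm − r̄m)² / 6 = 2.4311
β = Cov / Var = 1.8261 / 2.4311 = 0.7511

0.75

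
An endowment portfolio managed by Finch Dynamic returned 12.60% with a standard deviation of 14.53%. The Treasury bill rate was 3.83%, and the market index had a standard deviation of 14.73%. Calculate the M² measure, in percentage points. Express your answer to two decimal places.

Sharpe = (Rp − Rf) / σp = (12.60% − 3.83%) / 14.53% = 0.6036
M² = Rf + Sharpe × σm = 3.83% + 0.6036 × 14.73% = 12.7210%

12.72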